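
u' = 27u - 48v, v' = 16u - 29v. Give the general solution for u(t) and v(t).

u(t) = 3C_1e^(-5t) + 2C_2e^(3t), v(t) = 2C_1e^(-5t) + C_2e^(3t)

Coefficient matrix A = [[27, -48], [16, -29]].
Characteristic polynomial det(A - λI) = λ^2 + 2λ - 15 = 0.
Eigenvalues λ = -5, 3.
For λ=-5: (A-λI) row 1 is [32, -48], so an eigenvector is (3, 2).
For λ=3: (A-λI) row 1 is [24, -48], so an eigenvector is (2, 1).
General solution: C_1e^(-5t)(3,2) + C_2e^(3t)(2,1).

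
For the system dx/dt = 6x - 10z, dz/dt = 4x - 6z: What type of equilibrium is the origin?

A = [[6,-10],[4,-6]]; det(A-λI) = λ^2 + 4.
λ = 0 ± 2i: zero real part.

center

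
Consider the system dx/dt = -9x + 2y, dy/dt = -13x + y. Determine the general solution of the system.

x(t) = K_1e^(-4t)sin(t) - K_1e^(-4t)cos(t) - K_2e^(-4t)sin(t) - K_2e^(-4t)cos(t), y(t) = 3K_1e^(-4t)sin(t) - 2K_1e^(-4t)cos(t) - 2K_2e^(-4t)sin(t) - 3K_2e^(-4t)cos(t)

Coefficient matrix A = [[-9, 2], [-13, 1]].
Characteristic polynomial det(A - λI) = λ^2 + 8λ + 17 = 0.
Eigenvalues λ = -4 ± i (complex conjugate pair).
For λ=-4+i: an eigenvector is (-1,-2) - i(1,3) = (-1 - i, -2 - 3i).
A real fundamental pair from Re and Im of e^((-4+i)t)v: X_1 = e^(-4t)(cos(t)·(-1,-2) + sin(t)·(1,3)), X_2 = e^(-4t)(sin(t)·(-1,-2) - cos(t)·(1,3)).
General solution: K_1X_1 + K_2X_2.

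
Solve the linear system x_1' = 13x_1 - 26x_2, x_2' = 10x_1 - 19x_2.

Coefficient matrix A = [[13, -26], [10, -19]].
Characteristic polynomial det(A - λI) = λ^2 + 6λ + 13 = 0.
Eigenvalues λ = -3 ± 2i (complex conjugate pair).
For λ=-3+2i: an eigenvector is (2,1) - i(3,2) = (2 - 3i, 1 - 2i).
A real fundamental pair from Re and Im of e^((-3+2i)t)v: X_1 = e^(-3t)(cos(2t)·(2,1) + sin(2t)·(3,2)), X_2 = e^(-3t)(sin(2t)·(2,1) - cos(2t)·(3,2)).
General solution: K_1X_1 + K_2X_2.

x_1(t) = 3K_1e^(-3t)sin(2t) + 2K_1e^(-3t)cos(2t) + 2K_2e^(-3t)sin(2t) - 3K_2e^(-3t)cos(2t), x_2(t) = 2K_1e^(-3t)sin(2t) + K_1e^(-3t)cos(2t) + K_2e^(-3t)sin(2t) - 2K_2e^(-3t)cos(2t)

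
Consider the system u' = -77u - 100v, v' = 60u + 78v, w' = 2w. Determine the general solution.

u(t) = -5K_1e^(3t) - 4K_3e^(-2t), v(t) = 4K_1e^(3t) + 3K_3e^(-2t), w(t) = K_2e^(2t)

Coefficient matrix A = [[-77, -100, 0], [60, 78, 0], [0, 0, 2]].
det(A - λI) = 0 gives eigenvalues λ = 3, 2, -2.
For λ=3: eigenvector (-5,4,0).
For λ=2: eigenvector (0,0,1).
For λ=-2: eigenvector (-4,3,0).
General solution: K_1e^(3t)(-5,4,0) + K_2e^(2t)(0,0,1) + K_3e^(-2t)(-4,3,0).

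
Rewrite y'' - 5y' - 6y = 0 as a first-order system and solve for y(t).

Let x_1 = y, x_2 = y'. Then x_1' = x_2 and x_2' = 6x_1 + 5x_2.
A = [[0,1],[6,5]]; det(A-λI) = λ^2 - 5λ - 6.
Eigenvalues λ = 6, -1 with eigenvectors (1,6), (1,-1).

y(t) = K_1e^(6t) + K_2e^(-t)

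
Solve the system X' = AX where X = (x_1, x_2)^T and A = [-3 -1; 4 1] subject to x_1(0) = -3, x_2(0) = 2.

x_1(t) = 4te^(-t) - 3e^(-t), x_2(t) = -8te^(-t) + 2e^(-t)

Coefficient matrix A = [[-3, -1], [4, 1]].
Characteristic polynomial det(A - λI) = λ^2 + 2λ + 1 = 0.
Single eigenvalue λ = -1 with algebraic multiplicity 2.
Eigenvector v = (1,-2); generalized eigenvector w with (A-λI)w=v is (0,-1).
General solution: e^(-t)[C_1·v + C_2·(t·v + w)].
Applying x_1(0)=-3, x_2(0)=2 gives C_1=-3, C_2=4.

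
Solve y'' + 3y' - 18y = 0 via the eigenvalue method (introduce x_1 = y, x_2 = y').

Let x_1 = y, x_2 = y'. Then x_1' = x_2 and x_2' = 18x_1 - 3x_2.
A = [[0,1],[18,-3]]; det(A-λI) = λ^2 + 3λ - 18.
Eigenvalues λ = -6, 3 with eigenvectors (1,-6), (1,3).

y(t) = C_1e^(-6t) + C_2e^(3t)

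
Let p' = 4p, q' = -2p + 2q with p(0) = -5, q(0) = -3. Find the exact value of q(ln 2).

48

A = [[4,0],[-2,2]]; eigenvalues λ = 2, 4.
Eigenvectors: (0,-1) for λ=2, (-1,1) for λ=4.
From the initial condition, c_1 = 8, c_2 = 5.
q(ln 2) = (8)(2^2)(-1) + (5)(2^4)(1) = 48.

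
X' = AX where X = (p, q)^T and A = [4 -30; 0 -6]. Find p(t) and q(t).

Coefficient matrix A = [[4, -30], [0, -6]].
Characteristic polynomial det(A - λI) = λ^2 + 2λ - 24 = 0.
Eigenvalues λ = -6, 4.
For λ=-6: (A-λI) row 1 is [10, -30], so an eigenvector is (-3, -1).
For λ=4: (A-λI) row 1 is [0, -30], so an eigenvector is (-1, 0).
General solution: c_1e^(-6t)(-3,-1) + c_2e^(4t)(-1,0).

p(t) = -3c_1e^(-6t) - c_2e^(4t), q(t) = -c_1e^(-6t)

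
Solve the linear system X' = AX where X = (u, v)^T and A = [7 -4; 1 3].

Coefficient matrix A = [[7, -4], [1, 3]].
Characteristic polynomial det(A - λI) = λ^2 - 10λ + 25 = 0.
Single eigenvalue λ = 5 with algebraic multiplicity 2.
Eigenvector v = (2,1); generalized eigenvector w with (A-λI)w=v is (-1,-1).
General solution: e^(5t)[c_1·v + c_2·(t·v + w)].

u(t) = 2c_1e^(5t) + 2c_2te^(5t) - c_2e^(5t), v(t) = c_1e^(5t) + c_2te^(5t) - c_2e^(5t)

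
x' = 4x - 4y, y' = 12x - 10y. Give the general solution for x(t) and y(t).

Coefficient matrix A = [[4, -4], [12, -10]].
Characteristic polynomial det(A - λI) = λ^2 + 6λ + 8 = 0.
Eigenvalues λ = -4, -2.
For λ=-4: (A-λI) row 1 is [8, -4], so an eigenvector is (1, 2).
For λ=-2: (A-λI) row 1 is [6, -4], so an eigenvector is (2, 3).
General solution: K_1e^(-4t)(1,2) + K_2e^(-2t)(2,3).

x(t) = K_1e^(-4t) + 2K_2e^(-2t), y(t) = 2K_1e^(-4t) + 3K_2e^(-2t)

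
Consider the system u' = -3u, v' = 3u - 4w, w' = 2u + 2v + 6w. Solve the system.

Coefficient matrix A = [[-3, 0, 0], [3, 0, -4], [2, 2, 6]].
det(A - λI) = 0 gives eigenvalues λ = -3, 4, 2.
For λ=-3: eigenvector (1,-1,0).
For λ=4: eigenvector (0,1,-1).
For λ=2: eigenvector (0,2,-1).
General solution: K_1e^(-3t)(1,-1,0) + K_2e^(4t)(0,1,-1) + K_3e^(2t)(0,2,-1).

u(t) = K_1e^(-3t), v(t) = -K_1e^(-3t) + K_2e^(4t) + 2K_3e^(2t), w(t) = -K_2e^(4t) - K_3e^(2t)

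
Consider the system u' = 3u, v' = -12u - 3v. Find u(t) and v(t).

Coefficient matrix A = [[3, 0], [-12, -3]].
Characteristic polynomial det(A - λI) = λ^2 - 9 = 0.
Eigenvalues λ = -3, 3.
For λ=-3: (A-λI) row 1 is [6, 0], so an eigenvector is (0, 1).
For λ=3: (A-λI) row 2 is [-12, -6], so an eigenvector is (1, -2).
General solution: K_1e^(-3t)(0,1) + K_2e^(3t)(1,-2).

u(t) = K_2e^(3t), v(t) = K_1e^(-3t) - 2K_2e^(3t)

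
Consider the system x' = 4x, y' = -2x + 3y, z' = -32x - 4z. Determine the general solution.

x(t) = C_3e^(4t), y(t) = C_2e^(3t) - 2C_3e^(4t), z(t) = C_1e^(-4t) - 4C_3e^(4t)

Coefficient matrix A = [[4, 0, 0], [-2, 3, 0], [-32, 0, -4]].
det(A - λI) = 0 gives eigenvalues λ = -4, 3, 4.
For λ=-4: eigenvector (0,0,1).
For λ=3: eigenvector (0,1,0).
For λ=4: eigenvector (1,-2,-4).
General solution: C_1e^(-4t)(0,0,1) + C_2e^(3t)(0,1,0) + C_3e^(4t)(1,-2,-4).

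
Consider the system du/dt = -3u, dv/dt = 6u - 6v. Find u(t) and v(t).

u(t) = C_2e^(-3t), v(t) = -C_1e^(-6t) + 2C_2e^(-3t)

Coefficient matrix A = [[-3, 0], [6, -6]].
Characteristic polynomial det(A - λI) = λ^2 + 9λ + 18 = 0.
Eigenvalues λ = -6, -3.
For λ=-6: (A-λI) row 1 is [3, 0], so an eigenvector is (0, -1).
For λ=-3: (A-λI) row 2 is [6, -3], so an eigenvector is (1, 2).
General solution: C_1e^(-6t)(0,-1) + C_2e^(-3t)(1,2).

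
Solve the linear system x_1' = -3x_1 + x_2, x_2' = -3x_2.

Coefficient matrix A = [[-3, 1], [0, -3]].
Characteristic polynomial det(A - λI) = λ^2 + 6λ + 9 = 0.
Single eigenvalue λ = -3 with algebraic multiplicity 2.
Eigenvector v = (1,0); generalized eigenvector w with (A-λI)w=v is (3,1).
General solution: e^(-3t)[K_1·v + K_2·(t·v + w)].

x_1(t) = K_1e^(-3t) + K_2te^(-3t) + 3K_2e^(-3t), x_2(t) = K_2e^(-3t)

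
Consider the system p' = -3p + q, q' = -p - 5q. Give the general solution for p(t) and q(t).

p(t) = c_1e^(-4t) + c_2te^(-4t) + 3c_2e^(-4t), q(t) = -c_1e^(-4t) - c_2te^(-4t) - 2c_2e^(-4t)

Coefficient matrix A = [[-3, 1], [-1, -5]].
Characteristic polynomial det(A - λI) = λ^2 + 8λ + 16 = 0.
Single eigenvalue λ = -4 with algebraic multiplicity 2.
Eigenvector v = (1,-1); generalized eigenvector w with (A-λI)w=v is (3,-2).
General solution: e^(-4t)[c_1·v + c_2·(t·v + w)].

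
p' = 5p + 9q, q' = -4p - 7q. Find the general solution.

Coefficient matrix A = [[5, 9], [-4, -7]].
Characteristic polynomial det(A - λI) = λ^2 + 2λ + 1 = 0.
Single eigenvalue λ = -1 with algebraic multiplicity 2.
Eigenvector v = (3,-2); generalized eigenvector w with (A-λI)w=v is (2,-1).
General solution: e^(-t)[c_1·v + c_2·(t·v + w)].

p(t) = 3c_1e^(-t) + 3c_2te^(-t) + 2c_2e^(-t), q(t) = -2c_1e^(-t) - 2c_2te^(-t) - c_2e^(-t)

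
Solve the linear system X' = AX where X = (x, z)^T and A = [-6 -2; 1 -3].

Coefficient matrix A = [[-6, -2], [1, -3]].
Characteristic polynomial det(A - λI) = λ^2 + 9λ + 20 = 0.
Eigenvalues λ = -5, -4.
For λ=-5: (A-λI) row 1 is [-1, -2], so an eigenvector is (2, -1).
For λ=-4: (A-λI) row 1 is [-2, -2], so an eigenvector is (1, -1).
General solution: C_1e^(-5t)(2,-1) + C_2e^(-4t)(1,-1).

x(t) = 2C_1e^(-5t) + C_2e^(-4t), z(t) = -C_1e^(-5t) - C_2e^(-4t)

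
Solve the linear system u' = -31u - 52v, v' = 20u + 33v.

Coefficient matrix A = [[-31, -52], [20, 33]].
Characteristic polynomial det(A - λI) = λ^2 - 2λ + 17 = 0.
Eigenvalues λ = 1 ± 4i (complex conjugate pair).
For λ=1+4i: an eigenvector is (2,-1) - i(-3,2) = (2 + 3i, -1 - 2i).
A real fundamental pair from Re and Im of e^((1+4i)t)v: X_1 = e^(t)(cos(4t)·(2,-1) + sin(4t)·(-3,2)), X_2 = e^(t)(sin(4t)·(2,-1) - cos(4t)·(-3,2)).
General solution: c_1X_1 + c_2X_2.

u(t) = -3c_1e^(t)sin(4t) + 2c_1e^(t)cos(4t) + 2c_2e^(t)sin(4t) + 3c_2e^(t)cos(4t), v(t) = 2c_1e^(t)sin(4t) - c_1e^(t)cos(4t) - c_2e^(t)sin(4t) - 2c_2e^(t)cos(4t)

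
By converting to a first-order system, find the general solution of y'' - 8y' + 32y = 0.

Let x_1 = y, x_2 = y'. Then x_1' = x_2 and x_2' = -32x_1 + 8x_2.
A = [[0,1],[-32,8]]; det(A-λI) = λ^2 - 8λ + 32.
Eigenvalues λ = 4 ± 4i.

y(t) = C_1e^(4t)cos(4t) + C_2e^(4t)sin(4t)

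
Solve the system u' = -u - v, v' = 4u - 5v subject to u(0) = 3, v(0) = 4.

u(t) = 2te^(-3t) + 3e^(-3t), v(t) = 4te^(-3t) + 4e^(-3t)

Coefficient matrix A = [[-1, -1], [4, -5]].
Characteristic polynomial det(A - λI) = λ^2 + 6λ + 9 = 0.
Single eigenvalue λ = -3 with algebraic multiplicity 2.
Eigenvector v = (1,2); generalized eigenvector w with (A-λI)w=v is (0,-1).
General solution: e^(-3t)[C_1·v + C_2·(t·v + w)].
Applying u(0)=3, v(0)=4 gives C_1=3, C_2=2.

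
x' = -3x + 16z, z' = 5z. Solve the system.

x(t) = c_1e^(-3t) + 2c_2e^(5t), z(t) = c_2e^(5t)

Coefficient matrix A = [[-3, 16], [0, 5]].
Characteristic polynomial det(A - λI) = λ^2 - 2λ - 15 = 0.
Eigenvalues λ = -3, 5.
For λ=-3: (A-λI) row 1 is [0, 16], so an eigenvector is (1, 0).
For λ=5: (A-λI) row 1 is [-8, 16], so an eigenvector is (2, 1).
General solution: c_1e^(-3t)(1,0) + c_2e^(5t)(2,1).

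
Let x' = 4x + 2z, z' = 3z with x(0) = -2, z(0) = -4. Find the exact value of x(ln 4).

A = [[4,2],[0,3]]; eigenvalues λ = 4, 3.
Eigenvectors: (1,0) for λ=4, (-2,1) for λ=3.
From the initial condition, c_1 = -10, c_2 = -4.
x(ln 4) = (-10)(4^4)(1) + (-4)(4^3)(-2) = -2048.

-2048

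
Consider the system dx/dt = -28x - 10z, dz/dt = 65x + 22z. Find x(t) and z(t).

Coefficient matrix A = [[-28, -10], [65, 22]].
Characteristic polynomial det(A - λI) = λ^2 + 6λ + 34 = 0.
Eigenvalues λ = -3 ± 5i (complex conjugate pair).
For λ=-3+5i: an eigenvector is (-1,2) - i(1,-3) = (-1 - i, 2 + 3i).
A real fundamental pair from Re and Im of e^((-3+5i)t)v: X_1 = e^(-3t)(cos(5t)·(-1,2) + sin(5t)·(1,-3)), X_2 = e^(-3t)(sin(5t)·(-1,2) - cos(5t)·(1,-3)).
General solution: c_1X_1 + c_2X_2.

x(t) = c_1e^(-3t)sin(5t) - c_1e^(-3t)cos(5t) - c_2e^(-3t)sin(5t) - c_2e^(-3t)cos(5t), z(t) = -3c_1e^(-3t)sin(5t) + 2c_1e^(-3t)cos(5t) + 2c_2e^(-3t)sin(5t) + 3c_2e^(-3t)cos(5t)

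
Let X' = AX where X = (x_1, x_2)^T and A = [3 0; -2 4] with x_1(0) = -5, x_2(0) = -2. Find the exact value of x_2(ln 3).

378

A = [[3,0],[-2,4]]; eigenvalues λ = 3, 4.
Eigenvectors: (1,2) for λ=3, (0,1) for λ=4.
From the initial condition, c_1 = -5, c_2 = 8.
x_2(ln 3) = (-5)(3^3)(2) + (8)(3^4)(1) = 378.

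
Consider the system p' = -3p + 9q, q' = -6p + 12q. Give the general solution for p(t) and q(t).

p(t) = -C_1e^(6t) + 3C_2e^(3t), q(t) = -C_1e^(6t) + 2C_2e^(3t)

Coefficient matrix A = [[-3, 9], [-6, 12]].
Characteristic polynomial det(A - λI) = λ^2 - 9λ + 18 = 0.
Eigenvalues λ = 6, 3.
For λ=6: (A-λI) row 1 is [-9, 9], so an eigenvector is (-1, -1).
For λ=3: (A-λI) row 1 is [-6, 9], so an eigenvector is (3, 2).
General solution: C_1e^(6t)(-1,-1) + C_2e^(3t)(3,2).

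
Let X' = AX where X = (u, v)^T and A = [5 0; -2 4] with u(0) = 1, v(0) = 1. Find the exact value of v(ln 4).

-1280

A = [[5,0],[-2,4]]; eigenvalues λ = 4, 5.
Eigenvectors: (0,1) for λ=4, (-1,2) for λ=5.
From the initial condition, c_1 = 3, c_2 = -1.
v(ln 4) = (3)(4^4)(1) + (-1)(4^5)(2) = -1280.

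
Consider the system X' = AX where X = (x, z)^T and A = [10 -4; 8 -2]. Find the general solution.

Coefficient matrix A = [[10, -4], [8, -2]].
Characteristic polynomial det(A - λI) = λ^2 - 8λ + 12 = 0.
Eigenvalues λ = 2, 6.
For λ=2: (A-λI) row 1 is [8, -4], so an eigenvector is (-1, -2).
For λ=6: (A-λI) row 1 is [4, -4], so an eigenvector is (1, 1).
General solution: c_1e^(2t)(-1,-2) + c_2e^(6t)(1,1).

x(t) = -c_1e^(2t) + c_2e^(6t), z(t) = -2c_1e^(2t) + c_2e^(6t)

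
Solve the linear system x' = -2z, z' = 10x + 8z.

Coefficient matrix A = [[0, -2], [10, 8]].
Characteristic polynomial det(A - λI) = λ^2 - 8λ + 20 = 0.
Eigenvalues λ = 4 ± 2i (complex conjugate pair).
For λ=4+2i: an eigenvector is (-1,2) - i(0,-1) = (-1, 2 + i).
A real fundamental pair from Re and Im of e^((4+2i)t)v: X_1 = e^(4t)(cos(2t)·(-1,2) + sin(2t)·(0,-1)), X_2 = e^(4t)(sin(2t)·(-1,2) - cos(2t)·(0,-1)).
General solution: K_1X_1 + K_2X_2.

x(t) = -K_1e^(4t)cos(2t) - K_2e^(4t)sin(2t), z(t) = -K_1e^(4t)sin(2t) + 2K_1e^(4t)cos(2t) + 2K_2e^(4t)sin(2t) + K_2e^(4t)cos(2t)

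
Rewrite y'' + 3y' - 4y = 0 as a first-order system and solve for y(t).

Let x_1 = y, x_2 = y'. Then x_1' = x_2 and x_2' = 4x_1 - 3x_2.
A = [[0,1],[4,-3]]; det(A-λI) = λ^2 + 3λ - 4.
Eigenvalues λ = -4, 1 with eigenvectors (1,-4), (1,1).

y(t) = c_1e^(-4t) + c_2e^(t)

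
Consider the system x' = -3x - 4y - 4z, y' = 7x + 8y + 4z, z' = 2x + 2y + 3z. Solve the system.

Coefficient matrix A = [[-3, -4, -4], [7, 8, 4], [2, 2, 3]].
det(A - λI) = 0 gives eigenvalues λ = 3, 4, 1.
For λ=3: eigenvector (-2,2,1).
For λ=4: eigenvector (-4,5,2).
For λ=1: eigenvector (1,-1,0).
General solution: K_1e^(3t)(-2,2,1) + K_2e^(4t)(-4,5,2) + K_3e^(t)(1,-1,0).

x(t) = -2K_1e^(3t) - 4K_2e^(4t) + K_3e^(t), y(t) = 2K_1e^(3t) + 5K_2e^(4t) - K_3e^(t), z(t) = K_1e^(3t) + 2K_2e^(4t)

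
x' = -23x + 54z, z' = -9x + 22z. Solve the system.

x(t) = -3C_1e^(-5t) + 2C_2e^(4t), z(t) = -C_1e^(-5t) + C_2e^(4t)

Coefficient matrix A = [[-23, 54], [-9, 22]].
Characteristic polynomial det(A - λI) = λ^2 + λ - 20 = 0.
Eigenvalues λ = -5, 4.
For λ=-5: (A-λI) row 1 is [-18, 54], so an eigenvector is (-3, -1).
For λ=4: (A-λI) row 1 is [-27, 54], so an eigenvector is (2, 1).
General solution: C_1e^(-5t)(-3,-1) + C_2e^(4t)(2,1).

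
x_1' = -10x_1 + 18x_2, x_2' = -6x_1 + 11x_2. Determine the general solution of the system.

x_1(t) = 3C_1e^(2t) - 2C_2e^(-t), x_2(t) = 2C_1e^(2t) - C_2e^(-t)

Coefficient matrix A = [[-10, 18], [-6, 11]].
Characteristic polynomial det(A - λI) = λ^2 - λ - 2 = 0.
Eigenvalues λ = 2, -1.
For λ=2: (A-λI) row 1 is [-12, 18], so an eigenvector is (3, 2).
For λ=-1: (A-λI) row 1 is [-9, 18], so an eigenvector is (-2, -1).
General solution: C_1e^(2t)(3,2) + C_2e^(-t)(-2,-1).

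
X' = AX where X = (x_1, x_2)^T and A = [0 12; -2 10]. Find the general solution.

Coefficient matrix A = [[0, 12], [-2, 10]].
Characteristic polynomial det(A - λI) = λ^2 - 10λ + 24 = 0.
Eigenvalues λ = 4, 6.
For λ=4: (A-λI) row 1 is [-4, 12], so an eigenvector is (-3, -1).
For λ=6: (A-λI) row 1 is [-6, 12], so an eigenvector is (-2, -1).
General solution: K_1e^(4t)(-3,-1) + K_2e^(6t)(-2,-1).

x_1(t) = -3K_1e^(4t) - 2K_2e^(6t), x_2(t) = -K_1e^(4t) - K_2e^(6t)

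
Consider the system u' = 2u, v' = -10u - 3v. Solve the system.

u(t) = -K_1e^(2t), v(t) = 2K_1e^(2t) + K_2e^(-3t)

Coefficient matrix A = [[2, 0], [-10, -3]].
Characteristic polynomial det(A - λI) = λ^2 + λ - 6 = 0.
Eigenvalues λ = 2, -3.
For λ=2: (A-λI) row 2 is [-10, -5], so an eigenvector is (-1, 2).
For λ=-3: (A-λI) row 1 is [5, 0], so an eigenvector is (0, 1).
General solution: K_1e^(2t)(-1,2) + K_2e^(-3t)(0,1).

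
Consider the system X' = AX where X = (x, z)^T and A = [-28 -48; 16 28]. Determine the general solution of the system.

x(t) = 2c_1e^(-4t) - 3c_2e^(4t), z(t) = -c_1e^(-4t) + 2c_2e^(4t)

Coefficient matrix A = [[-28, -48], [16, 28]].
Characteristic polynomial det(A - λI) = λ^2 - 16 = 0.
Eigenvalues λ = -4, 4.
For λ=-4: (A-λI) row 1 is [-24, -48], so an eigenvector is (2, -1).
For λ=4: (A-λI) row 1 is [-32, -48], so an eigenvector is (-3, 2).
General solution: c_1e^(-4t)(2,-1) + c_2e^(4t)(-3,2).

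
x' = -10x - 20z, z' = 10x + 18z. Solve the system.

x(t) = 3c_1e^(4t)sin(2t) + c_1e^(4t)cos(2t) + c_2e^(4t)sin(2t) - 3c_2e^(4t)cos(2t), z(t) = -2c_1e^(4t)sin(2t) - c_1e^(4t)cos(2t) - c_2e^(4t)sin(2t) + 2c_2e^(4t)cos(2t)

Coefficient matrix A = [[-10, -20], [10, 18]].
Characteristic polynomial det(A - λI) = λ^2 - 8λ + 20 = 0.
Eigenvalues λ = 4 ± 2i (complex conjugate pair).
For λ=4+2i: an eigenvector is (1,-1) - i(3,-2) = (1 - 3i, -1 + 2i).
A real fundamental pair from Re and Im of e^((4+2i)t)v: X_1 = e^(4t)(cos(2t)·(1,-1) + sin(2t)·(3,-2)), X_2 = e^(4t)(sin(2t)·(1,-1) - cos(2t)·(3,-2)).
General solution: c_1X_1 + c_2X_2.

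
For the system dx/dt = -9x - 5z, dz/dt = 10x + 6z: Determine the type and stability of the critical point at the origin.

saddle

A = [[-9,-5],[10,6]]; det(A-λI) = λ^2 + 3λ - 4.
λ = -4, 1: opposite signs.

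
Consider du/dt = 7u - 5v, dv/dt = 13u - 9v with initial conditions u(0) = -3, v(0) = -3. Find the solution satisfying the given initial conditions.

u(t) = -9e^(-t)sin(t) - 3e^(-t)cos(t), v(t) = -15e^(-t)sin(t) - 3e^(-t)cos(t)

Coefficient matrix A = [[7, -5], [13, -9]].
Characteristic polynomial det(A - λI) = λ^2 + 2λ + 2 = 0.
Eigenvalues λ = -1 ± i (complex conjugate pair).
For λ=-1+i: an eigenvector is (2,3) - i(1,2) = (2 - i, 3 - 2i).
A real fundamental pair from Re and Im of e^((-1+i)t)v: X_1 = e^(-t)(cos(t)·(2,3) + sin(t)·(1,2)), X_2 = e^(-t)(sin(t)·(2,3) - cos(t)·(1,2)).
General solution: K_1X_1 + K_2X_2.
Applying u(0)=-3, v(0)=-3 gives K_1=-3, K_2=-3.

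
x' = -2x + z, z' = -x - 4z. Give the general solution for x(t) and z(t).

Coefficient matrix A = [[-2, 1], [-1, -4]].
Characteristic polynomial det(A - λI) = λ^2 + 6λ + 9 = 0.
Single eigenvalue λ = -3 with algebraic multiplicity 2.
Eigenvector v = (1,-1); generalized eigenvector w with (A-λI)w=v is (0,1).
General solution: e^(-3t)[C_1·v + C_2·(t·v + w)].

x(t) = C_1e^(-3t) + C_2te^(-3t), z(t) = -C_1e^(-3t) - C_2te^(-3t) + C_2e^(-3t)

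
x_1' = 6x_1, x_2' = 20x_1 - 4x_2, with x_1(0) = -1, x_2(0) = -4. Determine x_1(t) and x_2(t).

Coefficient matrix A = [[6, 0], [20, -4]].
Characteristic polynomial det(A - λI) = λ^2 - 2λ - 24 = 0.
Eigenvalues λ = 6, -4.
For λ=6: (A-λI) row 2 is [20, -10], so an eigenvector is (-1, -2).
For λ=-4: (A-λI) row 1 is [10, 0], so an eigenvector is (0, -1).
General solution: K_1e^(6t)(-1,-2) + K_2e^(-4t)(0,-1).
Applying x_1(0)=-1, x_2(0)=-4 gives K_1=1, K_2=2.

x_1(t) = -e^(6t), x_2(t) = -2e^(6t) - 2e^(-4t)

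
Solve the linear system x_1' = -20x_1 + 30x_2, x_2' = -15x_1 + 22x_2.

Coefficient matrix A = [[-20, 30], [-15, 22]].
Characteristic polynomial det(A - λI) = λ^2 - 2λ + 10 = 0.
Eigenvalues λ = 1 ± 3i (complex conjugate pair).
For λ=1+3i: an eigenvector is (-3,-2) - i(1,1) = (-3 - i, -2 - i).
A real fundamental pair from Re and Im of e^((1+3i)t)v: X_1 = e^(t)(cos(3t)·(-3,-2) + sin(3t)·(1,1)), X_2 = e^(t)(sin(3t)·(-3,-2) - cos(3t)·(1,1)).
General solution: K_1X_1 + K_2X_2.

x_1(t) = K_1e^(t)sin(3t) - 3K_1e^(t)cos(3t) - 3K_2e^(t)sin(3t) - K_2e^(t)cos(3t), x_2(t) = K_1e^(t)sin(3t) - 2K_1e^(t)cos(3t) - 2K_2e^(t)sin(3t) - K_2e^(t)cos(3t)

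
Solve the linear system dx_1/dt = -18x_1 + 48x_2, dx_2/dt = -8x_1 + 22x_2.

x_1(t) = -3K_1e^(-2t) - 2K_2e^(6t), x_2(t) = -K_1e^(-2t) - K_2e^(6t)

Coefficient matrix A = [[-18, 48], [-8, 22]].
Characteristic polynomial det(A - λI) = λ^2 - 4λ - 12 = 0.
Eigenvalues λ = -2, 6.
For λ=-2: (A-λI) row 1 is [-16, 48], so an eigenvector is (-3, -1).
For λ=6: (A-λI) row 1 is [-24, 48], so an eigenvector is (-2, -1).
General solution: K_1e^(-2t)(-3,-1) + K_2e^(6t)(-2,-1).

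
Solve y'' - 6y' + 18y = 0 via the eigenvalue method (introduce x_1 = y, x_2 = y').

y(t) = C_1e^(3t)cos(3t) + C_2e^(3t)sin(3t)

Let x_1 = y, x_2 = y'. Then x_1' = x_2 and x_2' = -18x_1 + 6x_2.
A = [[0,1],[-18,6]]; det(A-λI) = λ^2 - 6λ + 18.
Eigenvalues λ = 3 ± 3i.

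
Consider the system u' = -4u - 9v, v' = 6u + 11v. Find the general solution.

u(t) = 3C_1e^(2t) + C_2e^(5t), v(t) = -2C_1e^(2t) - C_2e^(5t)

Coefficient matrix A = [[-4, -9], [6, 11]].
Characteristic polynomial det(A - λI) = λ^2 - 7λ + 10 = 0.
Eigenvalues λ = 2, 5.
For λ=2: (A-λI) row 1 is [-6, -9], so an eigenvector is (3, -2).
For λ=5: (A-λI) row 1 is [-9, -9], so an eigenvector is (1, -1).
General solution: C_1e^(2t)(3,-2) + C_2e^(5t)(1,-1).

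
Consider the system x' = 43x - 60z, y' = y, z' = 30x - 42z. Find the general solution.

x(t) = 3K_1e^(3t) + 4K_3e^(-2t), y(t) = K_2e^(t), z(t) = 2K_1e^(3t) + 3K_3e^(-2t)

Coefficient matrix A = [[43, 0, -60], [0, 1, 0], [30, 0, -42]].
det(A - λI) = 0 gives eigenvalues λ = 3, 1, -2.
For λ=3: eigenvector (3,0,2).
For λ=1: eigenvector (0,1,0).
For λ=-2: eigenvector (4,0,3).
General solution: K_1e^(3t)(3,0,2) + K_2e^(t)(0,1,0) + K_3e^(-2t)(4,0,3).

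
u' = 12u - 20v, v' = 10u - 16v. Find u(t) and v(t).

Coefficient matrix A = [[12, -20], [10, -16]].
Characteristic polynomial det(A - λI) = λ^2 + 4λ + 8 = 0.
Eigenvalues λ = -2 ± 2i (complex conjugate pair).
For λ=-2+2i: an eigenvector is (1,1) - i(-3,-2) = (1 + 3i, 1 + 2i).
A real fundamental pair from Re and Im of e^((-2+2i)t)v: X_1 = e^(-2t)(cos(2t)·(1,1) + sin(2t)·(-3,-2)), X_2 = e^(-2t)(sin(2t)·(1,1) - cos(2t)·(-3,-2)).
General solution: c_1X_1 + c_2X_2.

u(t) = -3c_1e^(-2t)sin(2t) + c_1e^(-2t)cos(2t) + c_2e^(-2t)sin(2t) + 3c_2e^(-2t)cos(2t), v(t) = -2c_1e^(-2t)sin(2t) + c_1e^(-2t)cos(2t) + c_2e^(-2t)sin(2t) + 2c_2e^(-2t)cos(2t)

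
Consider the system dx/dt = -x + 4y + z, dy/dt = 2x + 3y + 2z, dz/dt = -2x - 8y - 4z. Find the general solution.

x(t) = -C_1e^(t) + C_2e^(-2t) + 2C_3e^(-t), y(t) = -C_1e^(t) + C_3e^(-t), z(t) = 2C_1e^(t) - C_2e^(-2t) - 4C_3e^(-t)

Coefficient matrix A = [[-1, 4, 1], [2, 3, 2], [-2, -8, -4]].
det(A - λI) = 0 gives eigenvalues λ = 1, -2, -1.
For λ=1: eigenvector (-1,-1,2).
For λ=-2: eigenvector (1,0,-1).
For λ=-1: eigenvector (2,1,-4).
General solution: C_1e^(t)(-1,-1,2) + C_2e^(-2t)(1,0,-1) + C_3e^(-t)(2,1,-4).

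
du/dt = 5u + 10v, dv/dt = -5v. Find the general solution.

u(t) = -K_1e^(5t) + K_2e^(-5t), v(t) = -K_2e^(-5t)

Coefficient matrix A = [[5, 10], [0, -5]].
Characteristic polynomial det(A - λI) = λ^2 - 25 = 0.
Eigenvalues λ = 5, -5.
For λ=5: (A-λI) row 1 is [0, 10], so an eigenvector is (-1, 0).
For λ=-5: (A-λI) row 1 is [10, 10], so an eigenvector is (1, -1).
General solution: K_1e^(5t)(-1,0) + K_2e^(-5t)(1,-1).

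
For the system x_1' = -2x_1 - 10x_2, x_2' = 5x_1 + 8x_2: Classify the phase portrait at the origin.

unstable spiral

A = [[-2,-10],[5,8]]; det(A-λI) = λ^2 - 6λ + 34.
λ = 3 ± 5i: positive real part.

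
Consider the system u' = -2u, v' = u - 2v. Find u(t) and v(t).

u(t) = C_2e^(-2t), v(t) = C_1e^(-2t) + C_2te^(-2t) - 3C_2e^(-2t)

Coefficient matrix A = [[-2, 0], [1, -2]].
Characteristic polynomial det(A - λI) = λ^2 + 4λ + 4 = 0.
Single eigenvalue λ = -2 with algebraic multiplicity 2.
Eigenvector v = (0,1); generalized eigenvector w with (A-λI)w=v is (1,-3).
General solution: e^(-2t)[C_1·v + C_2·(t·v + w)].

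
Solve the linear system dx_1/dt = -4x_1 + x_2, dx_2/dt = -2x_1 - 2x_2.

Coefficient matrix A = [[-4, 1], [-2, -2]].
Characteristic polynomial det(A - λI) = λ^2 + 6λ + 10 = 0.
Eigenvalues λ = -3 ± i (complex conjugate pair).
For λ=-3+i: an eigenvector is (1,1) - i(0,-1) = (1, 1 + i).
A real fundamental pair from Re and Im of e^((-3+i)t)v: X_1 = e^(-3t)(cos(t)·(1,1) + sin(t)·(0,-1)), X_2 = e^(-3t)(sin(t)·(1,1) - cos(t)·(0,-1)).
General solution: C_1X_1 + C_2X_2.

x_1(t) = C_1e^(-3t)cos(t) + C_2e^(-3t)sin(t), x_2(t) = -C_1e^(-3t)sin(t) + C_1e^(-3t)cos(t) + C_2e^(-3t)sin(t) + C_2e^(-3t)cos(t)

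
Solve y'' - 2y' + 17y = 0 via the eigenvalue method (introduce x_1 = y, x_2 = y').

Let x_1 = y, x_2 = y'. Then x_1' = x_2 and x_2' = -17x_1 + 2x_2.
A = [[0,1],[-17,2]]; det(A-λI) = λ^2 - 2λ + 17.
Eigenvalues λ = 1 ± 4i.

y(t) = K_1e^(t)cos(4t) + K_2e^(t)sin(4t)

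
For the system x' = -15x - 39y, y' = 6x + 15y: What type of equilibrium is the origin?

A = [[-15,-39],[6,15]]; det(A-λI) = λ^2 + 9.
λ = 0 ± 3i: zero real part.

center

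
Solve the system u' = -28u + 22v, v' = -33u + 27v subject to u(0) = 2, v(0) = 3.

u(t) = 2e^(5t), v(t) = 3e^(5t)

Coefficient matrix A = [[-28, 22], [-33, 27]].
Characteristic polynomial det(A - λI) = λ^2 + λ - 30 = 0.
Eigenvalues λ = 5, -6.
For λ=5: (A-λI) row 1 is [-33, 22], so an eigenvector is (-2, -3).
For λ=-6: (A-λI) row 1 is [-22, 22], so an eigenvector is (1, 1).
General solution: K_1e^(5t)(-2,-3) + K_2e^(-6t)(1,1).
Applying u(0)=2, v(0)=3 gives K_1=-1, K_2=0.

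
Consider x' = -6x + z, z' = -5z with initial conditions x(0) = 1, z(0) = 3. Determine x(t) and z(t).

Coefficient matrix A = [[-6, 1], [0, -5]].
Characteristic polynomial det(A - λI) = λ^2 + 11λ + 30 = 0.
Eigenvalues λ = -5, -6.
For λ=-5: (A-λI) row 1 is [-1, 1], so an eigenvector is (1, 1).
For λ=-6: (A-λI) row 1 is [0, 1], so an eigenvector is (-1, 0).
General solution: K_1e^(-5t)(1,1) + K_2e^(-6t)(-1,0).
Applying x(0)=1, z(0)=3 gives K_1=3, K_2=2.

x(t) = 3e^(-5t) - 2e^(-6t), z(t) = 3e^(-5t)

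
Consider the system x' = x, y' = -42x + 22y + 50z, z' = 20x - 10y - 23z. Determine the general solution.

Coefficient matrix A = [[1, 0, 0], [-42, 22, 50], [20, -10, -23]].
det(A - λI) = 0 gives eigenvalues λ = 2, 1, -3.
For λ=2: eigenvector (0,5,-2).
For λ=1: eigenvector (1,2,0).
For λ=-3: eigenvector (0,-2,1).
General solution: K_1e^(2t)(0,5,-2) + K_2e^(t)(1,2,0) + K_3e^(-3t)(0,-2,1).

x(t) = K_2e^(t), y(t) = 5K_1e^(2t) + 2K_2e^(t) - 2K_3e^(-3t), z(t) = -2K_1e^(2t) + K_3e^(-3t)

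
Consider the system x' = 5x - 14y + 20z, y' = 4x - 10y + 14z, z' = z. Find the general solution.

Coefficient matrix A = [[5, -14, 20], [4, -10, 14], [0, 0, 1]].
det(A - λI) = 0 gives eigenvalues λ = -3, -2, 1.
For λ=-3: eigenvector (7,4,0).
For λ=-2: eigenvector (-2,-1,0).
For λ=1: eigenvector (2,2,1).
General solution: K_1e^(-3t)(7,4,0) + K_2e^(-2t)(-2,-1,0) + K_3e^(t)(2,2,1).

x(t) = 7K_1e^(-3t) - 2K_2e^(-2t) + 2K_3e^(t), y(t) = 4K_1e^(-3t) - K_2e^(-2t) + 2K_3e^(t), z(t) = K_3e^(t)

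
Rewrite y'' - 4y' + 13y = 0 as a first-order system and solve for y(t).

y(t) = c_1e^(2t)cos(3t) + c_2e^(2t)sin(3t)

Let x_1 = y, x_2 = y'. Then x_1' = x_2 and x_2' = -13x_1 + 4x_2.
A = [[0,1],[-13,4]]; det(A-λI) = λ^2 - 4λ + 13.
Eigenvalues λ = 2 ± 3i.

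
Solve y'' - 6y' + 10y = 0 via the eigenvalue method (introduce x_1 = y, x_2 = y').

Let x_1 = y, x_2 = y'. Then x_1' = x_2 and x_2' = -10x_1 + 6x_2.
A = [[0,1],[-10,6]]; det(A-λI) = λ^2 - 6λ + 10.
Eigenvalues λ = 3 ± i.

y(t) = c_1e^(3t)cos(t) + c_2e^(3t)sin(t)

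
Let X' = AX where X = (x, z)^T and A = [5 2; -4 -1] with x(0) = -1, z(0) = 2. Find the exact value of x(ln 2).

-2

A = [[5,2],[-4,-1]]; eigenvalues λ = 3, 1.
Eigenvectors: (-1,1) for λ=3, (-1,2) for λ=1.
From the initial condition, c_1 = 0, c_2 = 1.
x(ln 2) = (0)(2^3)(-1) + (1)(2^1)(-1) = -2.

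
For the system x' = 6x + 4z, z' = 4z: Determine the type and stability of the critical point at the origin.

unstable node

A = [[6,4],[0,4]]; det(A-λI) = λ^2 - 10λ + 24.
λ = 6, 4: both positive.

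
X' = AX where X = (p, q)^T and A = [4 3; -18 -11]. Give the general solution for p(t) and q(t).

p(t) = K_1e^(-5t) + K_2e^(-2t), q(t) = -3K_1e^(-5t) - 2K_2e^(-2t)

Coefficient matrix A = [[4, 3], [-18, -11]].
Characteristic polynomial det(A - λI) = λ^2 + 7λ + 10 = 0.
Eigenvalues λ = -5, -2.
For λ=-5: (A-λI) row 1 is [9, 3], so an eigenvector is (1, -3).
For λ=-2: (A-λI) row 1 is [6, 3], so an eigenvector is (1, -2).
General solution: K_1e^(-5t)(1,-3) + K_2e^(-2t)(1,-2).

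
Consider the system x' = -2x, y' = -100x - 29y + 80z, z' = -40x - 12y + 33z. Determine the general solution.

Coefficient matrix A = [[-2, 0, 0], [-100, -29, 80], [-40, -12, 33]].
det(A - λI) = 0 gives eigenvalues λ = -2, 3, 1.
For λ=-2: eigenvector (1,20,8).
For λ=3: eigenvector (0,5,2).
For λ=1: eigenvector (0,-8,-3).
General solution: K_1e^(-2t)(1,20,8) + K_2e^(3t)(0,5,2) + K_3e^(t)(0,-8,-3).

x(t) = K_1e^(-2t), y(t) = 20K_1e^(-2t) + 5K_2e^(3t) - 8K_3e^(t), z(t) = 8K_1e^(-2t) + 2K_2e^(3t) - 3K_3e^(t)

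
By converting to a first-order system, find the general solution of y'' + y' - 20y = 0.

Let x_1 = y, x_2 = y'. Then x_1' = x_2 and x_2' = 20x_1 - x_2.
A = [[0,1],[20,-1]]; det(A-λI) = λ^2 + λ - 20.
Eigenvalues λ = 4, -5 with eigenvectors (1,4), (1,-5).

y(t) = C_1e^(4t) + C_2e^(-5t)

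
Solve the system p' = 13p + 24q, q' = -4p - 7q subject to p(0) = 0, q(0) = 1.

Coefficient matrix A = [[13, 24], [-4, -7]].
Characteristic polynomial det(A - λI) = λ^2 - 6λ + 5 = 0.
Eigenvalues λ = 1, 5.
For λ=1: (A-λI) row 1 is [12, 24], so an eigenvector is (2, -1).
For λ=5: (A-λI) row 1 is [8, 24], so an eigenvector is (-3, 1).
General solution: C_1e^(t)(2,-1) + C_2e^(5t)(-3,1).
Applying p(0)=0, q(0)=1 gives C_1=-3, C_2=-2.

p(t) = 6e^(5t) - 6e^(t), q(t) = -2e^(5t) + 3e^(t)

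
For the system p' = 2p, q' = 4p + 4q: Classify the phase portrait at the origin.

A = [[2,0],[4,4]]; det(A-λI) = λ^2 - 6λ + 8.
λ = 4, 2: both positive.

unstable node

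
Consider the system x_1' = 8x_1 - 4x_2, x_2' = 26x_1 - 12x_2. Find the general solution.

x_1(t) = -c_1e^(-2t)sin(2t) + c_1e^(-2t)cos(2t) + c_2e^(-2t)sin(2t) + c_2e^(-2t)cos(2t), x_2(t) = -2c_1e^(-2t)sin(2t) + 3c_1e^(-2t)cos(2t) + 3c_2e^(-2t)sin(2t) + 2c_2e^(-2t)cos(2t)

Coefficient matrix A = [[8, -4], [26, -12]].
Characteristic polynomial det(A - λI) = λ^2 + 4λ + 8 = 0.
Eigenvalues λ = -2 ± 2i (complex conjugate pair).
For λ=-2+2i: an eigenvector is (1,3) - i(-1,-2) = (1 + i, 3 + 2i).
A real fundamental pair from Re and Im of e^((-2+2i)t)v: X_1 = e^(-2t)(cos(2t)·(1,3) + sin(2t)·(-1,-2)), X_2 = e^(-2t)(sin(2t)·(1,3) - cos(2t)·(-1,-2)).
General solution: c_1X_1 + c_2X_2.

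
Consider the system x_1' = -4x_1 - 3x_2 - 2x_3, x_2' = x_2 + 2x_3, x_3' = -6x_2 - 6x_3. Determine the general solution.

Coefficient matrix A = [[-4, -3, -2], [0, 1, 2], [0, -6, -6]].
det(A - λI) = 0 gives eigenvalues λ = -4, -3, -2.
For λ=-4: eigenvector (1,0,0).
For λ=-3: eigenvector (1,1,-2).
For λ=-2: eigenvector (0,2,-3).
General solution: K_1e^(-4t)(1,0,0) + K_2e^(-3t)(1,1,-2) + K_3e^(-2t)(0,2,-3).

x_1(t) = K_1e^(-4t) + K_2e^(-3t), x_2(t) = K_2e^(-3t) + 2K_3e^(-2t), x_3(t) = -2K_2e^(-3t) - 3K_3e^(-2t)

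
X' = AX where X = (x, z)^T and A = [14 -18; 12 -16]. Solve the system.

Coefficient matrix A = [[14, -18], [12, -16]].
Characteristic polynomial det(A - λI) = λ^2 + 2λ - 8 = 0.
Eigenvalues λ = 2, -4.
For λ=2: (A-λI) row 1 is [12, -18], so an eigenvector is (-3, -2).
For λ=-4: (A-λI) row 1 is [18, -18], so an eigenvector is (1, 1).
General solution: K_1e^(2t)(-3,-2) + K_2e^(-4t)(1,1).

x(t) = -3K_1e^(2t) + K_2e^(-4t), z(t) = -2K_1e^(2t) + K_2e^(-4t)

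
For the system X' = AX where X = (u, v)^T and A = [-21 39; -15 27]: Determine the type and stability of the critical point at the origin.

A = [[-21,39],[-15,27]]; det(A-λI) = λ^2 - 6λ + 18.
λ = 3 ± 3i: positive real part.

unstable spiral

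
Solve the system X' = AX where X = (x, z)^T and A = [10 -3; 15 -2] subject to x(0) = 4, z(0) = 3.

x(t) = 5e^(4t)sin(3t) + 4e^(4t)cos(3t), z(t) = 14e^(4t)sin(3t) + 3e^(4t)cos(3t)

Coefficient matrix A = [[10, -3], [15, -2]].
Characteristic polynomial det(A - λI) = λ^2 - 8λ + 25 = 0.
Eigenvalues λ = 4 ± 3i (complex conjugate pair).
For λ=4+3i: an eigenvector is (-1,-2) - i(0,-1) = (-1, -2 + i).
A real fundamental pair from Re and Im of e^((4+3i)t)v: X_1 = e^(4t)(cos(3t)·(-1,-2) + sin(3t)·(0,-1)), X_2 = e^(4t)(sin(3t)·(-1,-2) - cos(3t)·(0,-1)).
General solution: c_1X_1 + c_2X_2.
Applying x(0)=4, z(0)=3 gives c_1=-4, c_2=-5.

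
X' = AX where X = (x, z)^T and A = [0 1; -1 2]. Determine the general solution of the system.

Coefficient matrix A = [[0, 1], [-1, 2]].
Characteristic polynomial det(A - λI) = λ^2 - 2λ + 1 = 0.
Single eigenvalue λ = 1 with algebraic multiplicity 2.
Eigenvector v = (1,1); generalized eigenvector w with (A-λI)w=v is (2,3).
General solution: e^(t)[C_1·v + C_2·(t·v + w)].

x(t) = C_1e^(t) + C_2te^(t) + 2C_2e^(t), z(t) = C_1e^(t) + C_2te^(t) + 3C_2e^(t)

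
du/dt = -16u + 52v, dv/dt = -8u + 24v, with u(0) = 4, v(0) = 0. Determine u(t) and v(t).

u(t) = -20e^(4t)sin(4t) + 4e^(4t)cos(4t), v(t) = -8e^(4t)sin(4t)

Coefficient matrix A = [[-16, 52], [-8, 24]].
Characteristic polynomial det(A - λI) = λ^2 - 8λ + 32 = 0.
Eigenvalues λ = 4 ± 4i (complex conjugate pair).
For λ=4+4i: an eigenvector is (2,1) - i(3,1) = (2 - 3i, 1 - i).
A real fundamental pair from Re and Im of e^((4+4i)t)v: X_1 = e^(4t)(cos(4t)·(2,1) + sin(4t)·(3,1)), X_2 = e^(4t)(sin(4t)·(2,1) - cos(4t)·(3,1)).
General solution: C_1X_1 + C_2X_2.
Applying u(0)=4, v(0)=0 gives C_1=-4, C_2=-4.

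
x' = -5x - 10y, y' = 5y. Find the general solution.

x(t) = -K_1e^(-5t) - K_2e^(5t), y(t) = K_2e^(5t)

Coefficient matrix A = [[-5, -10], [0, 5]].
Characteristic polynomial det(A - λI) = λ^2 - 25 = 0.
Eigenvalues λ = -5, 5.
For λ=-5: (A-λI) row 1 is [0, -10], so an eigenvector is (-1, 0).
For λ=5: (A-λI) row 1 is [-10, -10], so an eigenvector is (-1, 1).
General solution: K_1e^(-5t)(-1,0) + K_2e^(5t)(-1,1).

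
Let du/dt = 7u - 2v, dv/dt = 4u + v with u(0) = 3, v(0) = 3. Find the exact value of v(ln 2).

A = [[7,-2],[4,1]]; eigenvalues λ = 3, 5.
Eigenvectors: (-1,-2) for λ=3, (1,1) for λ=5.
From the initial condition, c_1 = 0, c_2 = 3.
v(ln 2) = (0)(2^3)(-2) + (3)(2^5)(1) = 96.

96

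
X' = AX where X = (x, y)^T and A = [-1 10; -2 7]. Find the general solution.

x(t) = 2c_1e^(3t)sin(2t) - c_1e^(3t)cos(2t) - c_2e^(3t)sin(2t) - 2c_2e^(3t)cos(2t), y(t) = c_1e^(3t)sin(2t) - c_2e^(3t)cos(2t)

Coefficient matrix A = [[-1, 10], [-2, 7]].
Characteristic polynomial det(A - λI) = λ^2 - 6λ + 13 = 0.
Eigenvalues λ = 3 ± 2i (complex conjugate pair).
For λ=3+2i: an eigenvector is (-1,0) - i(2,1) = (-1 - 2i, 0 - i).
A real fundamental pair from Re and Im of e^((3+2i)t)v: X_1 = e^(3t)(cos(2t)·(-1,0) + sin(2t)·(2,1)), X_2 = e^(3t)(sin(2t)·(-1,0) - cos(2t)·(2,1)).
General solution: c_1X_1 + c_2X_2.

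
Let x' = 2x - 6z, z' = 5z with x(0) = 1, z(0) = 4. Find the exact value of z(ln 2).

A = [[2,-6],[0,5]]; eigenvalues λ = 2, 5.
Eigenvectors: (1,0) for λ=2, (-2,1) for λ=5.
From the initial condition, c_1 = 9, c_2 = 4.
z(ln 2) = (9)(2^2)(0) + (4)(2^5)(1) = 128.

128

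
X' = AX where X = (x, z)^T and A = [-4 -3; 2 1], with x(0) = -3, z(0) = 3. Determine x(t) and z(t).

Coefficient matrix A = [[-4, -3], [2, 1]].
Characteristic polynomial det(A - λI) = λ^2 + 3λ + 2 = 0.
Eigenvalues λ = -1, -2.
For λ=-1: (A-λI) row 1 is [-3, -3], so an eigenvector is (-1, 1).
For λ=-2: (A-λI) row 1 is [-2, -3], so an eigenvector is (3, -2).
General solution: c_1e^(-t)(-1,1) + c_2e^(-2t)(3,-2).
Applying x(0)=-3, z(0)=3 gives c_1=3, c_2=0.

x(t) = -3e^(-t), z(t) = 3e^(-t)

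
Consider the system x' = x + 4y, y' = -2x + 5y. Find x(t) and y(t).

Coefficient matrix A = [[1, 4], [-2, 5]].
Characteristic polynomial det(A - λI) = λ^2 - 6λ + 13 = 0.
Eigenvalues λ = 3 ± 2i (complex conjugate pair).
For λ=3+2i: an eigenvector is (1,0) - i(-1,-1) = (1 + i, 0 + i).
A real fundamental pair from Re and Im of e^((3+2i)t)v: X_1 = e^(3t)(cos(2t)·(1,0) + sin(2t)·(-1,-1)), X_2 = e^(3t)(sin(2t)·(1,0) - cos(2t)·(-1,-1)).
General solution: C_1X_1 + C_2X_2.

x(t) = -C_1e^(3t)sin(2t) + C_1e^(3t)cos(2t) + C_2e^(3t)sin(2t) + C_2e^(3t)cos(2t), y(t) = -C_1e^(3t)sin(2t) + C_2e^(3t)cos(2t)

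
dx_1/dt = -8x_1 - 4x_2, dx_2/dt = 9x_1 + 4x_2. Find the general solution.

x_1(t) = 2c_1e^(-2t) + 2c_2te^(-2t) + c_2e^(-2t), x_2(t) = -3c_1e^(-2t) - 3c_2te^(-2t) - 2c_2e^(-2t)

Coefficient matrix A = [[-8, -4], [9, 4]].
Characteristic polynomial det(A - λI) = λ^2 + 4λ + 4 = 0.
Single eigenvalue λ = -2 with algebraic multiplicity 2.
Eigenvector v = (2,-3); generalized eigenvector w with (A-λI)w=v is (1,-2).
General solution: e^(-2t)[c_1·v + c_2·(t·v + w)].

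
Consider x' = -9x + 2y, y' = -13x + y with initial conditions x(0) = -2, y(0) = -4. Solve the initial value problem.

Coefficient matrix A = [[-9, 2], [-13, 1]].
Characteristic polynomial det(A - λI) = λ^2 + 8λ + 17 = 0.
Eigenvalues λ = -4 ± i (complex conjugate pair).
For λ=-4+i: an eigenvector is (-1,-2) - i(1,3) = (-1 - i, -2 - 3i).
A real fundamental pair from Re and Im of e^((-4+i)t)v: X_1 = e^(-4t)(cos(t)·(-1,-2) + sin(t)·(1,3)), X_2 = e^(-4t)(sin(t)·(-1,-2) - cos(t)·(1,3)).
General solution: c_1X_1 + c_2X_2.
Applying x(0)=-2, y(0)=-4 gives c_1=2, c_2=0.

x(t) = 2e^(-4t)sin(t) - 2e^(-4t)cos(t), y(t) = 6e^(-4t)sin(t) - 4e^(-4t)cos(t)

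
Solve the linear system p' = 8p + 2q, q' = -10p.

Coefficient matrix A = [[8, 2], [-10, 0]].
Characteristic polynomial det(A - λI) = λ^2 - 8λ + 20 = 0.
Eigenvalues λ = 4 ± 2i (complex conjugate pair).
For λ=4+2i: an eigenvector is (0,1) - i(1,-2) = (0 - i, 1 + 2i).
A real fundamental pair from Re and Im of e^((4+2i)t)v: X_1 = e^(4t)(cos(2t)·(0,1) + sin(2t)·(1,-2)), X_2 = e^(4t)(sin(2t)·(0,1) - cos(2t)·(1,-2)).
General solution: c_1X_1 + c_2X_2.

p(t) = c_1e^(4t)sin(2t) - c_2e^(4t)cos(2t), q(t) = -2c_1e^(4t)sin(2t) + c_1e^(4t)cos(2t) + c_2e^(4t)sin(2t) + 2c_2e^(4t)cos(2t)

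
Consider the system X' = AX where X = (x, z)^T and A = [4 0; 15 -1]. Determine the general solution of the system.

Coefficient matrix A = [[4, 0], [15, -1]].
Characteristic polynomial det(A - λI) = λ^2 - 3λ - 4 = 0.
Eigenvalues λ = -1, 4.
For λ=-1: (A-λI) row 1 is [5, 0], so an eigenvector is (0, 1).
For λ=4: (A-λI) row 2 is [15, -5], so an eigenvector is (-1, -3).
General solution: c_1e^(-t)(0,1) + c_2e^(4t)(-1,-3).

x(t) = -c_2e^(4t), z(t) = c_1e^(-t) - 3c_2e^(4t)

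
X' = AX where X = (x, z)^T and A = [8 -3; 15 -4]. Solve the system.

Coefficient matrix A = [[8, -3], [15, -4]].
Characteristic polynomial det(A - λI) = λ^2 - 4λ + 13 = 0.
Eigenvalues λ = 2 ± 3i (complex conjugate pair).
For λ=2+3i: an eigenvector is (-1,-2) - i(0,-1) = (-1, -2 + i).
A real fundamental pair from Re and Im of e^((2+3i)t)v: X_1 = e^(2t)(cos(3t)·(-1,-2) + sin(3t)·(0,-1)), X_2 = e^(2t)(sin(3t)·(-1,-2) - cos(3t)·(0,-1)).
General solution: C_1X_1 + C_2X_2.

x(t) = -C_1e^(2t)cos(3t) - C_2e^(2t)sin(3t), z(t) = -C_1e^(2t)sin(3t) - 2C_1e^(2t)cos(3t) - 2C_2e^(2t)sin(3t) + C_2e^(2t)cos(3t)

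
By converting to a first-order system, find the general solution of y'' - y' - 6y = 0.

y(t) = K_1e^(3t) + K_2e^(-2t)

Let x_1 = y, x_2 = y'. Then x_1' = x_2 and x_2' = 6x_1 + x_2.
A = [[0,1],[6,1]]; det(A-λI) = λ^2 - λ - 6.
Eigenvalues λ = 3, -2 with eigenvectors (1,3), (1,-2).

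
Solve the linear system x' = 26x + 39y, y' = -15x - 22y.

Coefficient matrix A = [[26, 39], [-15, -22]].
Characteristic polynomial det(A - λI) = λ^2 - 4λ + 13 = 0.
Eigenvalues λ = 2 ± 3i (complex conjugate pair).
For λ=2+3i: an eigenvector is (-2,1) - i(-3,2) = (-2 + 3i, 1 - 2i).
A real fundamental pair from Re and Im of e^((2+3i)t)v: X_1 = e^(2t)(cos(3t)·(-2,1) + sin(3t)·(-3,2)), X_2 = e^(2t)(sin(3t)·(-2,1) - cos(3t)·(-3,2)).
General solution: K_1X_1 + K_2X_2.

x(t) = -3K_1e^(2t)sin(3t) - 2K_1e^(2t)cos(3t) - 2K_2e^(2t)sin(3t) + 3K_2e^(2t)cos(3t), y(t) = 2K_1e^(2t)sin(3t) + K_1e^(2t)cos(3t) + K_2e^(2t)sin(3t) - 2K_2e^(2t)cos(3t)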